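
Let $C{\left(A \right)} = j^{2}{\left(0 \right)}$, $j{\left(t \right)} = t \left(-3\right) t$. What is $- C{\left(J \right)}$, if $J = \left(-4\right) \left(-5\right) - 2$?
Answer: $0$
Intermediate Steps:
$J = 18$ ($J = 20 - 2 = 18$)
$j{\left(t \right)} = - 3 t^{2}$ ($j{\left(t \right)} = - 3 t t = - 3 t^{2}$)
$C{\left(A \right)} = 0$ ($C{\left(A \right)} = \left(- 3 \cdot 0^{2}\right)^{2} = \left(\left(-3\right) 0\right)^{2} = 0^{2} = 0$)
$- C{\left(J \right)} = \left(-1\right) 0 = 0$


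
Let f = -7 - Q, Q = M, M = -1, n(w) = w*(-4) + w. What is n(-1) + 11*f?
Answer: -63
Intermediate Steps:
n(w) = -3*w (n(w) = -4*w + w = -3*w)
Q = -1
f = -6 (f = -7 - 1*(-1) = -7 + 1 = -6)
n(-1) + 11*f = -3*(-1) + 11*(-6) = 3 - 66 = -63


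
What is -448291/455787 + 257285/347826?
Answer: -12886702357/52844856354 ≈ -0.24386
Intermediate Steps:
-448291/455787 + 257285/347826 = -12886702357/52844856354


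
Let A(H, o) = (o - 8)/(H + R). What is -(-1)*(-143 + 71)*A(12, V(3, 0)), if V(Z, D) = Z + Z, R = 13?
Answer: 144/25 ≈ 5.7600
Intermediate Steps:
V(Z, D) = 2*Z
A(H, o) = (-8 + o)/(13 + H) (A(H, o) = (o - 8)/(H + 13) = (-8 + o)/(13 + H))
-(-1)*(-143 + 71)*A(12, V(3, 0)) = -(-1)*(-143 + 71)*((-8 + 2*3)/(13 + 12)) = -(-1)*(-72*(-8 + 6)/25) = -(-1)*(-72*(-2)/25) = -(-1)*(-72*(-2/25)) = -(-1)*144/25 = -1*(-144/25) = 144/25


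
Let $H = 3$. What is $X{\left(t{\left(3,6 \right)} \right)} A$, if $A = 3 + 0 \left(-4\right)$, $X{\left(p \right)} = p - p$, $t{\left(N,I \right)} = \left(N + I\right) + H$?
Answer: $0$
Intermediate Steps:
$t{\left(N,I \right)} = 3 + I + N$ ($t{\left(N,I \right)} = \left(N + I\right) + 3 = \left(I + N\right) + 3 = 3 + I + N$)
$X{\left(p \right)} = 0$
$A = 3$ ($A = 3 + 0 = 3$)
$X{\left(t{\left(3,6 \right)} \right)} A = 0 \cdot 3 = 0$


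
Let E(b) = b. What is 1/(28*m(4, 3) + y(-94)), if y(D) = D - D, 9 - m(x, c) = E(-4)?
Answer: 1/364 ≈ 0.0027473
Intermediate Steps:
m(x, c) = 13 (m(x, c) = 9 - 1*(-4) = 9 + 4 = 13)
y(D) = 0
1/(28*m(4, 3) + y(-94)) = 1/(28*13 + 0) = 1/(364 + 0) = 1/364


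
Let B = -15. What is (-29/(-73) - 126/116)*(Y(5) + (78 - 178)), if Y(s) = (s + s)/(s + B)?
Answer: 294617/4234 ≈ 69.584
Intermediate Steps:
Y(s) = 2*s/(-15 + s) (Y(s) = (s + s)/(s - 15) = (2*s)/(-15 + s) = 2*s/(-15 + s))
(-29/(-73) - 126/116)*(Y(5) + (78 - 178)) = (-29/(-73) - 126/116)*(2*5/(-15 + 5) + (78 - 178)) = (-29*(-1/73) - 126*1/116)*(2*5/(-10) - 100) = (29/73 - 63/58)*(2*5*(-⅒) - 100) = -2917*(-1 - 100)/4234 = -2917/4234*(-101) = 294617/4234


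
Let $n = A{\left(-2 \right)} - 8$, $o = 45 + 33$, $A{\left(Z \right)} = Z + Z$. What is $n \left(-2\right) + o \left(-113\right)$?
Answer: $-8790$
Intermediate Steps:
$A{\left(Z \right)} = 2 Z$
$o = 78$
$n = -12$ ($n = 2 \left(-2\right) - 8 = -4 - 8 = -12$)
$n \left(-2\right) + o \left(-113\right) = \left(-12\right) \left(-2\right) + 78 \left(-113\right) = 24 - 8814 = -8790$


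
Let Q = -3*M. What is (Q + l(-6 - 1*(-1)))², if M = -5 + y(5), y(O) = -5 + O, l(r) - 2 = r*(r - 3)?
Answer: 3249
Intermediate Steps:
l(r) = 2 + r*(-3 + r) (l(r) = 2 + r*(r - 3) = 2 + r*(-3 + r))
M = -5 (M = -5 + (-5 + 5) = -5 + 0 = -5)
Q = 15 (Q = -3*(-5) = 15)
(Q + l(-6 - 1*(-1)))² = (15 + (2 + (-6 - 1*(-1))² - 3*(-6 - 1*(-1))))² = (15 + (2 + (-6 + 1)² - 3*(-6 + 1)))² = (15 + (2 + (-5)² - 3*(-5)))² = (15 + (2 + 25 + 15))² = (15 + 42)² = 57² = 3249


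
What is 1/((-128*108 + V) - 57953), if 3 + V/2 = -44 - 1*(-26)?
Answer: -1/71819 ≈ -1.3924e-5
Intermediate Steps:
V = -42 (V = -6 + 2*(-44 - 1*(-26)) = -6 + 2*(-44 + 26) = -6 + 2*(-18) = -6 - 36 = -42)
1/((-128*108 + V) - 57953) = 1/((-128*108 - 42) - 57953) = 1/((-13824 - 42) - 57953) = 1/(-13866 - 57953) = 1/(-71819) = -1/71819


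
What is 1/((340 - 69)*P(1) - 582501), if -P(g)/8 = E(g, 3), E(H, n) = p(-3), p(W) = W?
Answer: -1/575997 ≈ -1.7361e-6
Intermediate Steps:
E(H, n) = -3
P(g) = 24 (P(g) = -8*(-3) = 24)
1/((340 - 69)*P(1) - 582501) = 1/((340 - 69)*24 - 582501) = 1/(271*24 - 582501) = 1/(6504 - 582501) = 1/(-575997) = -1/575997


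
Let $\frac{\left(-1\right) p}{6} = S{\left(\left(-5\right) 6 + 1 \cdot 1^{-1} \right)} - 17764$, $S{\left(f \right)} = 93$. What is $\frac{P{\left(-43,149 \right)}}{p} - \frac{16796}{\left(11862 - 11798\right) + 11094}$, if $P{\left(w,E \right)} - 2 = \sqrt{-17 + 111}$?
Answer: $- \frac{445197595}{295759527} + \frac{\sqrt{94}}{106026} \approx -1.5052$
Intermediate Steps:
$P{\left(w,E \right)} = 2 + \sqrt{94}$ ($P{\left(w,E \right)} = 2 + \sqrt{-17 + 111} = 2 + \sqrt{94}$)
$p = 106026$ ($p = - 6 \left(93 - 17764\right) = \left(-6\right) \left(-17671\right) = 106026$)
$\frac{P{\left(-43,149 \right)}}{p} - \frac{16796}{\left(11862 - 11798\right) + 11094} = \frac{2 + \sqrt{94}}{106026} - \frac{16796}{\left(11862 - 11798\right) + 11094} = \left(2 + \sqrt{94}\right) \frac{1}{106026} - \frac{16796}{64 + 11094} = \left(\frac{1}{53013} + \frac{\sqrt{94}}{106026}\right) - \frac{16796}{11158} = \left(\frac{1}{53013} + \frac{\sqrt{94}}{106026}\right) - \frac{8398}{5579} = - \frac{445197595}{295759527} + \frac{\sqrt{94}}{106026}$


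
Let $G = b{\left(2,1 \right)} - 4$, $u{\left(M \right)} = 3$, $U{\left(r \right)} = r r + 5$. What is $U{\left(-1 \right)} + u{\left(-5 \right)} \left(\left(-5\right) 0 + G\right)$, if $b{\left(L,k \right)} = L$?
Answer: $0$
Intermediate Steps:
$U{\left(r \right)} = 5 + r^{2}$ ($U{\left(r \right)} = r^{2} + 5 = 5 + r^{2}$)
$G = -2$ ($G = 2 - 4 = -2$)
$U{\left(-1 \right)} + u{\left(-5 \right)} \left(\left(-5\right) 0 + G\right) = \left(5 + \left(-1\right)^{2}\right) + 3 \left(\left(-5\right) 0 - 2\right) = \left(5 + 1\right) + 3 \left(0 - 2\right) = 6 + 3 \left(-2\right) = 6 - 6 = 0$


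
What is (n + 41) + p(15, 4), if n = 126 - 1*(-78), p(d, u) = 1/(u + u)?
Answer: 1961/8 ≈ 245.13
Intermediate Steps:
p(d, u) = 1/(2*u)
n = 204 (n = 126 + 78 = 204)
(n + 41) + p(15, 4) = (204 + 41) + (½)/4 = 245 + (½)*(¼) = 245 + ⅛ = 1961/8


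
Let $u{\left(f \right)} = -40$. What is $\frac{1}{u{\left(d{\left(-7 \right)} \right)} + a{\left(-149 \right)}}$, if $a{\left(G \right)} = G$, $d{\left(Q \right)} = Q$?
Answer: $- \frac{1}{189} \approx -0.005291$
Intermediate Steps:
$\frac{1}{u{\left(d{\left(-7 \right)} \right)} + a{\left(-149 \right)}} = \frac{1}{-40 - 149} = \frac{1}{-189} = - \frac{1}{189}$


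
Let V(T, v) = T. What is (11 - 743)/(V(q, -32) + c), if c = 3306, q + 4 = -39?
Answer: -732/3263 ≈ -0.22433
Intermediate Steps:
q = -43 (q = -4 - 39 = -43)
(11 - 743)/(V(q, -32) + c) = (11 - 743)/(-43 + 3306) = -732/3263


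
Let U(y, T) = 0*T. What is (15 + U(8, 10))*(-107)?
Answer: -1605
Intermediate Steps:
U(y, T) = 0
(15 + U(8, 10))*(-107) = (15 + 0)*(-107) = 15*(-107) = -1605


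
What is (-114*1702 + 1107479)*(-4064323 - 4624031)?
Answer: -7936385649654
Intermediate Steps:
(-114*1702 + 1107479)*(-4064323 - 4624031) = (-194028 + 1107479)*(-8688354) = 913451*(-8688354) = -7936385649654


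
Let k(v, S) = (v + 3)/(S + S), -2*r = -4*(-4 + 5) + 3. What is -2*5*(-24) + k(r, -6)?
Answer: 5753/24 ≈ 239.71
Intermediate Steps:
r = ½ (r = -(-4*(-4 + 5) + 3)/2 = -(-4*1 + 3)/2 = -(-4 + 3)/2 = -½*(-1) = ½ ≈ 0.50000)
k(v, S) = (3 + v)/(2*S) (k(v, S) = (3 + v)/((2*S)) = (3 + v)*(1/(2*S)) = (3 + v)/(2*S))
-2*5*(-24) + k(r, -6) = -2*5*(-24) + (½)*(3 + ½)/(-6) = -10*(-24) + (½)*(-⅙)*(7/2) = 240 - 7/24 = 5753/24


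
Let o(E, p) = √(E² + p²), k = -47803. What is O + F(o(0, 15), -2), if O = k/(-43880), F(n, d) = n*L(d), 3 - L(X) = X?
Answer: 3338803/43880 ≈ 76.089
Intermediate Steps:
L(X) = 3 - X
F(n, d) = n*(3 - d)
O = 47803/43880 (O = -47803/(-43880) = -47803*(-1/43880) = 47803/43880 ≈ 1.0894)
O + F(o(0, 15), -2) = 47803/43880 + √(0² + 15²)*(3 - 1*(-2)) = 47803/43880 + √(0 + 225)*(3 + 2) = 47803/43880 + √225*5 = 47803/43880 + 15*5 = 47803/43880 + 75 = 3338803/43880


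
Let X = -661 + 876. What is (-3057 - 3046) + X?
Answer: -5888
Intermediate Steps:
X = 215
(-3057 - 3046) + X = (-3057 - 3046) + 215 = -6103 + 215 = -5888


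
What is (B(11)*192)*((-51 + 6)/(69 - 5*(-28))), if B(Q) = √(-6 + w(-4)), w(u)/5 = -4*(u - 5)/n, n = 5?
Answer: -8640*√30/209 ≈ -226.43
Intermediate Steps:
w(u) = 20 - 4*u (w(u) = 5*(-4*(u - 5)/5) = 5*(-4*(-5 + u)/5) = 5*(-4*(-1 + u/5)) = 5*(4 - 4*u/5) = 20 - 4*u)
B(Q) = √30 (B(Q) = √(-6 + (20 - 4*(-4))) = √(-6 + (20 + 16)) = √(-6 + 36) = √30)
(B(11)*192)*((-51 + 6)/(69 - 5*(-28))) = (√30*192)*((-51 + 6)/(69 - 5*(-28))) = (192*√30)*(-45/(69 + 140)) = (192*√30)*(-45/209) = -8640*√30/209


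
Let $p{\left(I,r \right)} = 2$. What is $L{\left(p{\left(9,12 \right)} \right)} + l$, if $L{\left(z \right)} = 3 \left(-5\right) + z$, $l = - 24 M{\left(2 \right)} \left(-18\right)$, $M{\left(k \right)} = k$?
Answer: $851$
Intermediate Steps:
$l = 864$ ($l = \left(-24\right) 2 \left(-18\right) = \left(-48\right) \left(-18\right) = 864$)
$L{\left(z \right)} = -15 + z$
$L{\left(p{\left(9,12 \right)} \right)} + l = \left(-15 + 2\right) + 864 = -13 + 864 = 851$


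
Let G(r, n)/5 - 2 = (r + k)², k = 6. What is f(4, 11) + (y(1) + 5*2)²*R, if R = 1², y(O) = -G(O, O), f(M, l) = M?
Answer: 60029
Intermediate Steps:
G(r, n) = 10 + 5*(6 + r)² (G(r, n) = 10 + 5*(r + 6)² = 10 + 5*(6 + r)²)
y(O) = -10 - 5*(6 + O)² (y(O) = -(10 + 5*(6 + O)²) = -10 - 5*(6 + O)²)
R = 1
f(4, 11) + (y(1) + 5*2)²*R = 4 + ((-10 - 5*(6 + 1)²) + 5*2)²*1 = 4 + ((-10 - 5*7²) + 10)²*1 = 4 + ((-10 - 5*49) + 10)²*1 = 4 + ((-10 - 245) + 10)²*1 = 4 + (-255 + 10)²*1 = 4 + (-245)²*1 = 4 + 60025*1 = 4 + 60025 = 60029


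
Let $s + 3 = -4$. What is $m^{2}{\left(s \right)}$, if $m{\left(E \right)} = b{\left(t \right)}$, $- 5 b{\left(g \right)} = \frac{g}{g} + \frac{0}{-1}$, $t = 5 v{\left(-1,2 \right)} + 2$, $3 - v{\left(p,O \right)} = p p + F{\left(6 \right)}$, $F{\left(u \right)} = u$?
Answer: $\frac{1}{25} \approx 0.04$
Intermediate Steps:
$s = -7$ ($s = -3 - 4 = -7$)
$v{\left(p,O \right)} = -3 - p^{2}$ ($v{\left(p,O \right)} = 3 - \left(p p + 6\right) = 3 - \left(p^{2} + 6\right) = 3 - \left(6 + p^{2}\right) = -3 - p^{2}$)
$t = -18$ ($t = 5 \left(-3 - \left(-1\right)^{2}\right) + 2 = 5 \left(-3 - 1\right) + 2 = 5 \left(-4\right) + 2 = -20 + 2 = -18$)
$b{\left(g \right)} = - \frac{1}{5}$ ($b{\left(g \right)} = - \frac{\frac{g}{g} + \frac{0}{-1}}{5} = - \frac{1 + 0 \left(-1\right)}{5} = - \frac{1 + 0}{5} = \left(- \frac{1}{5}\right) 1 = - \frac{1}{5}$)
$m{\left(E \right)} = - \frac{1}{5}$
$m^{2}{\left(s \right)} = \left(- \frac{1}{5}\right)^{2} = \frac{1}{25}$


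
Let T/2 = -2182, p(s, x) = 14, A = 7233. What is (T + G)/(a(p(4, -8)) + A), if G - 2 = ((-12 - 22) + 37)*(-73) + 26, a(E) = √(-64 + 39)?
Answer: -32946315/52316314 + 22775*I/52316314 ≈ -0.62975 + 0.00043533*I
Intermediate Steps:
T = -4364 (T = 2*(-2182) = -4364)
a(E) = 5*I (a(E) = √(-25) = 5*I)
G = -191 (G = 2 + (((-12 - 22) + 37)*(-73) + 26) = 2 + ((-34 + 37)*(-73) + 26) = 2 + (3*(-73) + 26) = 2 + (-219 + 26) = 2 - 193 = -191)
(T + G)/(a(p(4, -8)) + A) = (-4364 - 191)/(5*I + 7233) = -4555*(7233 - 5*I)/52316314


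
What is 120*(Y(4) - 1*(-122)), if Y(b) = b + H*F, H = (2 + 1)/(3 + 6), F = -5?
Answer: 14920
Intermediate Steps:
H = ⅓ (H = 3/9 = 3*(⅑) = ⅓ ≈ 0.33333)
Y(b) = -5/3 + b (Y(b) = b + (⅓)*(-5) = b - 5/3 = -5/3 + b)
120*(Y(4) - 1*(-122)) = 120*((-5/3 + 4) - 1*(-122)) = 120*(7/3 + 122) = 120*(373/3) = 14920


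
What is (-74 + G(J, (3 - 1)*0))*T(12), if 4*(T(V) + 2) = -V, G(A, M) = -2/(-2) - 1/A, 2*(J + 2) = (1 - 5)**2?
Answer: 2195/6 ≈ 365.83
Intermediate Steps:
J = 6 (J = -2 + (1 - 5)**2/2 = -2 + (1/2)*(-4)**2 = -2 + (1/2)*16 = -2 + 8 = 6)
G(A, M) = 1 - 1/A (G(A, M) = -2*(-1/2) - 1/A = 1 - 1/A)
T(V) = -2 - V/4 (T(V) = -2 + (-V)/4 = -2 - V/4)
(-74 + G(J, (3 - 1)*0))*T(12) = (-74 + (-1 + 6)/6)*(-2 - 1/4*12) = (-74 + (1/6)*5)*(-2 - 3) = (-74 + 5/6)*(-5) = -439/6*(-5) = 2195/6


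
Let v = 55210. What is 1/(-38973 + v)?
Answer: 1/16237 ≈ 6.1588e-5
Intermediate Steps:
1/(-38973 + v) = 1/(-38973 + 55210) = 1/16237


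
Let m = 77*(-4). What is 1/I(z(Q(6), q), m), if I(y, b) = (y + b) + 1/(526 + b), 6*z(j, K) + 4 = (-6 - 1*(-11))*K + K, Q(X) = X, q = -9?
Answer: -654/207751 ≈ -0.0031480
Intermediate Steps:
m = -308
z(j, K) = -⅔ + K (z(j, K) = -⅔ + ((-6 - 1*(-11))*K + K)/6 = -⅔ + ((-6 + 11)*K + K)/6 = -⅔ + (5*K + K)/6 = -⅔ + (6*K)/6 = -⅔ + K)
I(y, b) = b + y + 1/(526 + b) (I(y, b) = (b + y) + 1/(526 + b) = b + y + 1/(526 + b))
1/I(z(Q(6), q), m) = 1/((1 + (-308)² + 526*(-308) + 526*(-⅔ - 9) - 308*(-⅔ - 9))/(526 - 308)) = 1/((1 + 94864 - 162008 + 526*(-29/3) - 308*(-29/3))/218) = 1/((1 + 94864 - 162008 - 15254/3 + 8932/3)/218) = 1/((1/218)*(-207751/3)) = 1/(-207751/654) = -654/207751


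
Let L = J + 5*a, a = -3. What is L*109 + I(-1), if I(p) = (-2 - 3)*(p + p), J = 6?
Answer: -971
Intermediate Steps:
I(p) = -10*p
L = -9 (L = 6 + 5*(-3) = 6 - 15 = -9)
L*109 + I(-1) = -9*109 - 10*(-1) = -981 + 10 = -971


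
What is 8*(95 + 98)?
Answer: 1544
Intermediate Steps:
8*(95 + 98) = 8*193 = 1544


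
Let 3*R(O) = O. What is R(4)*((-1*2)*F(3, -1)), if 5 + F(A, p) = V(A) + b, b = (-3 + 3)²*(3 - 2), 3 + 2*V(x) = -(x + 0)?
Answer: 64/3 ≈ 21.333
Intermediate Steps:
V(x) = -3/2 - x/2 (V(x) = -3/2 + (-(x + 0))/2 = -3/2 + (-x)/2 = -3/2 - x/2)
b = 0 (b = 0²*1 = 0*1 = 0)
R(O) = O/3
F(A, p) = -13/2 - A/2 (F(A, p) = -5 + ((-3/2 - A/2) + 0) = -5 + (-3/2 - A/2) = -13/2 - A/2)
R(4)*((-1*2)*F(3, -1)) = ((⅓)*4)*((-1*2)*(-13/2 - ½*3)) = 4*(-2*(-13/2 - 3/2))/3 = 4*(-2*(-8))/3 = (4/3)*16 = 64/3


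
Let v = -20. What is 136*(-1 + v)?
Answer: -2856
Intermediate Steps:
136*(-1 + v) = 136*(-1 - 20) = 136*(-21) = -2856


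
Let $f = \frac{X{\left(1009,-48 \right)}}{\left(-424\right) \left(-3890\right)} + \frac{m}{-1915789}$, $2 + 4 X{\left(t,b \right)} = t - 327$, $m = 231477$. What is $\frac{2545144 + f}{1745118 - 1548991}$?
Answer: $\frac{42327427129320343}{3261721809986632} \approx 12.977$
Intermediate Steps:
$X{\left(t,b \right)} = - \frac{329}{4} + \frac{t}{4}$ ($X{\left(t,b \right)} = - \frac{1}{2} + \frac{t - 327}{4} = - \frac{1}{2} + \frac{-327 + t}{4} = - \frac{1}{2} + \left(- \frac{327}{4} + \frac{t}{4}\right) = - \frac{329}{4} + \frac{t}{4}$)
$f = - \frac{2007701161}{16630661816}$ ($f = \frac{- \frac{329}{4} + \frac{1}{4} \cdot 1009}{\left(-424\right) \left(-3890\right)} + \frac{231477}{-1915789} = \frac{- \frac{329}{4} + \frac{1009}{4}}{1649360} + 231477 \left(- \frac{1}{1915789}\right) = 170 \cdot \frac{1}{1649360} - \frac{12183}{100831} = \frac{17}{164936} - \frac{12183}{100831} = - \frac{2007701161}{16630661816} \approx -0.12072$)
$\frac{2545144 + f}{1745118 - 1548991} = \frac{2545144 - \frac{2007701161}{16630661816}}{1745118 - 1548991} = \frac{42327427129320343}{16630661816 \cdot 196127} = \frac{42327427129320343}{16630661816} \cdot \frac{1}{196127} = \frac{42327427129320343}{3261721809986632}$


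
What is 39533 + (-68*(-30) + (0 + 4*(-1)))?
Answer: 41569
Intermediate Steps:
39533 + (-68*(-30) + (0 + 4*(-1))) = 39533 + (2040 + (0 - 4)) = 39533 + (2040 - 4) = 39533 + 2036 = 41569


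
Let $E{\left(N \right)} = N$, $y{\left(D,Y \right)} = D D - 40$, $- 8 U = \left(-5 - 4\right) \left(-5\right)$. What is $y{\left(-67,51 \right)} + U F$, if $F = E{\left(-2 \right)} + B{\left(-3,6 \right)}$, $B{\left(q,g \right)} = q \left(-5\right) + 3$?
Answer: $4359$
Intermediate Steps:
$B{\left(q,g \right)} = 3 - 5 q$ ($B{\left(q,g \right)} = - 5 q + 3 = 3 - 5 q$)
$U = - \frac{45}{8}$ ($U = - \frac{\left(-5 - 4\right) \left(-5\right)}{8} = - \frac{\left(-9\right) \left(-5\right)}{8} = \left(- \frac{1}{8}\right) 45 = - \frac{45}{8} \approx -5.625$)
$y{\left(D,Y \right)} = -40 + D^{2}$ ($y{\left(D,Y \right)} = D^{2} - 40 = -40 + D^{2}$)
$F = 16$ ($F = -2 + \left(3 - -15\right) = -2 + \left(3 + 15\right) = -2 + 18 = 16$)
$y{\left(-67,51 \right)} + U F = \left(-40 + \left(-67\right)^{2}\right) - 90 = \left(-40 + 4489\right) - 90 = 4449 - 90 = 4359$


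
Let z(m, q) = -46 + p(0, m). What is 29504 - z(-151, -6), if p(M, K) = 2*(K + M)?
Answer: 29852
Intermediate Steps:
p(M, K) = 2*K + 2*M
z(m, q) = -46 + 2*m (z(m, q) = -46 + (2*m + 2*0) = -46 + (2*m + 0) = -46 + 2*m)
29504 - z(-151, -6) = 29504 - (-46 + 2*(-151)) = 29504 - (-46 - 302) = 29504 - 1*(-348) = 29504 + 348 = 29852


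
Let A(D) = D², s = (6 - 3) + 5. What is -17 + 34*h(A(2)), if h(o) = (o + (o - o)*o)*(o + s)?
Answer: 1615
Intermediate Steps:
s = 8 (s = 3 + 5 = 8)
h(o) = o*(8 + o) (h(o) = (o + (o - o)*o)*(o + 8) = (o + 0*o)*(8 + o) = (o + 0)*(8 + o) = o*(8 + o))
-17 + 34*h(A(2)) = -17 + 34*(2²*(8 + 2²)) = -17 + 34*(4*(8 + 4)) = -17 + 34*(4*12) = -17 + 34*48 = -17 + 1632 = 1615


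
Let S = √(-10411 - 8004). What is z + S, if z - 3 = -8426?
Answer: -8423 + I*√18415 ≈ -8423.0 + 135.7*I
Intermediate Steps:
z = -8423 (z = 3 - 8426 = -8423)
S = I*√18415 (S = √(-18415) = I*√18415 ≈ 135.7*I)
z + S = -8423 + I*√18415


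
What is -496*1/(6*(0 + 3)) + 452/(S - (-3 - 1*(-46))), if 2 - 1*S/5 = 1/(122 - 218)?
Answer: -1174952/28467 ≈ -41.274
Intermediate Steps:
S = 965/96 (S = 10 - 5/(122 - 218) = 10 - 5/(-96) = 10 - 5*(-1/96) = 10 + 5/96 = 965/96 ≈ 10.052)
-496*1/(6*(0 + 3)) + 452/(S - (-3 - 1*(-46))) = -496*1/(6*(0 + 3)) + 452/(965/96 - (-3 - 1*(-46))) = -496/(2*(3*3)) + 452/(965/96 - (-3 + 46)) = -496/(2*9) + 452/(965/96 - 1*43) = -496/18 + 452/(965/96 - 43) = -496*1/18 + 452/(-3163/96) = -248/9 + 452*(-96/3163) = -248/9 - 43392/3163 = -1174952/28467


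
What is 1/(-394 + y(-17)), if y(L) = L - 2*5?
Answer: -1/421 ≈ -0.0023753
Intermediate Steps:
y(L) = -10 + L (y(L) = L - 10 = -10 + L)
1/(-394 + y(-17)) = 1/(-394 + (-10 - 17)) = 1/(-394 - 27) = 1/(-421) = -1/421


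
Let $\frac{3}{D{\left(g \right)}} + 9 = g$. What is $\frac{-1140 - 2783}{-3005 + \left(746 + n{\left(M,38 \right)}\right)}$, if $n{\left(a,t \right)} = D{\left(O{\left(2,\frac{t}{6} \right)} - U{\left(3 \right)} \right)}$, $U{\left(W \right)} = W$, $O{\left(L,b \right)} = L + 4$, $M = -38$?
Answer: $\frac{7846}{4519} \approx 1.7362$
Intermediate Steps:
$O{\left(L,b \right)} = 4 + L$
$D{\left(g \right)} = \frac{3}{-9 + g}$
$n{\left(a,t \right)} = - \frac{1}{2}$ ($n{\left(a,t \right)} = \frac{3}{-9 + \left(\left(4 + 2\right) - 3\right)} = \frac{3}{-9 + \left(6 - 3\right)} = \frac{3}{-9 + 3} = \frac{3}{-6} = 3 \left(- \frac{1}{6}\right) = - \frac{1}{2}$)
$\frac{-1140 - 2783}{-3005 + \left(746 + n{\left(M,38 \right)}\right)} = \frac{-1140 - 2783}{-3005 + \left(746 - \frac{1}{2}\right)} = - \frac{3923}{-3005 + \frac{1491}{2}} = - \frac{3923}{- \frac{4519}{2}} = \left(-3923\right) \left(- \frac{2}{4519}\right) = \frac{7846}{4519}$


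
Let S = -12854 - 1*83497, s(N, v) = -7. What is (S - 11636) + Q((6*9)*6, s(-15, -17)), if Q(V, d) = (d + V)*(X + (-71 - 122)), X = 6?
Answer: -167266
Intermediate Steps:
S = -96351 (S = -12854 - 83497 = -96351)
Q(V, d) = -187*V - 187*d (Q(V, d) = (d + V)*(6 + (-71 - 122)) = (V + d)*(6 - 193) = (V + d)*(-187) = -187*V - 187*d)
(S - 11636) + Q((6*9)*6, s(-15, -17)) = (-96351 - 11636) + (-187*6*9*6 - 187*(-7)) = -107987 + (-10098*6 + 1309) = -107987 + (-187*324 + 1309) = -107987 + (-60588 + 1309) = -107987 - 59279 = -167266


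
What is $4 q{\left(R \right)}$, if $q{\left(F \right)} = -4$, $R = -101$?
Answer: $-16$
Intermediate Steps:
$4 q{\left(R \right)} = 4 \left(-4\right) = -16$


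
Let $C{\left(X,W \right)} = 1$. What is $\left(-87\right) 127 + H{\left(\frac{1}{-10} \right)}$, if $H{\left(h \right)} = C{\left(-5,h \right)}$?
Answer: $-11048$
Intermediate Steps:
$H{\left(h \right)} = 1$
$\left(-87\right) 127 + H{\left(\frac{1}{-10} \right)} = \left(-87\right) 127 + 1 = -11049 + 1 = -11048$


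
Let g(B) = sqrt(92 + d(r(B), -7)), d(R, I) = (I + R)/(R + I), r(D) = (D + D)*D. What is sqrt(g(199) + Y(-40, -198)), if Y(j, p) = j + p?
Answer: sqrt(-238 + sqrt(93)) ≈ 15.111*I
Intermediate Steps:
r(D) = 2*D**2 (r(D) = (2*D)*D = 2*D**2)
d(R, I) = 1 (d(R, I) = (I + R)/(I + R) = 1)
g(B) = sqrt(93) (g(B) = sqrt(92 + 1) = sqrt(93))
sqrt(g(199) + Y(-40, -198)) = sqrt(sqrt(93) + (-40 - 198)) = sqrt(sqrt(93) - 238) = sqrt(-238 + sqrt(93))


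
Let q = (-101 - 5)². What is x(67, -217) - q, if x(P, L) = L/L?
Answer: -11235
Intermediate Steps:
x(P, L) = 1
q = 11236 (q = (-106)² = 11236)
x(67, -217) - q = 1 - 1*11236 = 1 - 11236 = -11235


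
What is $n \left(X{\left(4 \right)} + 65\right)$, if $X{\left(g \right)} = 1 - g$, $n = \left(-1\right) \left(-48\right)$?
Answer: $2976$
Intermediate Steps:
$n = 48$
$n \left(X{\left(4 \right)} + 65\right) = 48 \left(\left(1 - 4\right) + 65\right) = 48 \left(-3 + 65\right) = 48 \cdot 62 = 2976$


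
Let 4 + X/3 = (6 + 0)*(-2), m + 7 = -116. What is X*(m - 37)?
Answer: 7680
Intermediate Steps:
m = -123 (m = -7 - 116 = -123)
X = -48 (X = -12 + 3*((6 + 0)*(-2)) = -12 + 3*(6*(-2)) = -12 + 3*(-12) = -12 - 36 = -48)
X*(m - 37) = -48*(-123 - 37) = -48*(-160) = 7680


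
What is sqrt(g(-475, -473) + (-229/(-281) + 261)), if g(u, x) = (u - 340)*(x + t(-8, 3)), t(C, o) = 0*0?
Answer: 3*sqrt(3384415985)/281 ≈ 621.09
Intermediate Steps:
t(C, o) = 0
g(u, x) = x*(-340 + u) (g(u, x) = (u - 340)*(x + 0) = (-340 + u)*x = x*(-340 + u))
sqrt(g(-475, -473) + (-229/(-281) + 261)) = sqrt(-473*(-340 - 475) + (-229/(-281) + 261)) = sqrt(-473*(-815) + (-1/281*(-229) + 261)) = sqrt(385495 + (229/281 + 261)) = sqrt(385495 + 73570/281) = sqrt(108397665/281) = 3*sqrt(3384415985)/281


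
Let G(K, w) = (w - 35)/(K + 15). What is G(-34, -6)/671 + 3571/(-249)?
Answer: -45516470/3174501 ≈ -14.338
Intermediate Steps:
G(K, w) = (-35 + w)/(15 + K)
G(-34, -6)/671 + 3571/(-249) = ((-35 - 6)/(15 - 34))/671 + 3571/(-249) = (-41/(-19))*(1/671) + 3571*(-1/249) = -1/19*(-41)*(1/671) - 3571/249 = (41/19)*(1/671) - 3571/249 = 41/12749 - 3571/249 = -45516470/3174501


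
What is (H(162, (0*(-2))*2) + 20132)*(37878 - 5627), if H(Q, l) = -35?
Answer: 648148347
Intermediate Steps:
(H(162, (0*(-2))*2) + 20132)*(37878 - 5627) = (-35 + 20132)*(37878 - 5627) = 20097*32251 = 648148347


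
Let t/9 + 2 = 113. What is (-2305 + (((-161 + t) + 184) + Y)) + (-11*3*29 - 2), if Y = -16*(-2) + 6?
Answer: -2204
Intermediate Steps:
t = 999 (t = -18 + 9*113 = -18 + 1017 = 999)
Y = 38 (Y = 32 + 6 = 38)
(-2305 + (((-161 + t) + 184) + Y)) + (-11*3*29 - 2) = (-2305 + (((-161 + 999) + 184) + 38)) + (-11*3*29 - 2) = (-2305 + ((838 + 184) + 38)) + (-33*29 - 2) = (-2305 + (1022 + 38)) + (-957 - 2) = (-2305 + 1060) - 959 = -1245 - 959 = -2204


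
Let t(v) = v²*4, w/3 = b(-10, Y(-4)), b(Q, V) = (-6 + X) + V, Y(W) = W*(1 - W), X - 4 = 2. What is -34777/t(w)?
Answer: -34777/14400 ≈ -2.4151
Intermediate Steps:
X = 6 (X = 4 + 2 = 6)
b(Q, V) = V (b(Q, V) = (-6 + 6) + V = 0 + V = V)
w = -60 (w = 3*(-4*(1 - 1*(-4))) = 3*(-4*(1 + 4)) = 3*(-4*5) = 3*(-20) = -60)
t(v) = 4*v²
-34777/t(w) = -34777/(4*(-60)²) = -34777/(4*3600) = -34777/14400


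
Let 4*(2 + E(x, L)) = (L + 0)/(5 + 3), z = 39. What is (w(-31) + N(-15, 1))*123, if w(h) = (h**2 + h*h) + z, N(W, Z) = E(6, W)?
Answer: 7708779/32 ≈ 2.4090e+5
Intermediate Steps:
E(x, L) = -2 + L/32 (E(x, L) = -2 + ((L + 0)/(5 + 3))/4 = -2 + (L/8)/4 = -2 + L/32)
N(W, Z) = -2 + W/32
w(h) = 39 + 2*h**2 (w(h) = (h**2 + h*h) + 39 = (h**2 + h**2) + 39 = 2*h**2 + 39 = 39 + 2*h**2)
(w(-31) + N(-15, 1))*123 = ((39 + 2*(-31)**2) + (-2 + (1/32)*(-15)))*123 = ((39 + 2*961) + (-2 - 15/32))*123 = ((39 + 1922) - 79/32)*123 = (1961 - 79/32)*123 = (62673/32)*123 = 7708779/32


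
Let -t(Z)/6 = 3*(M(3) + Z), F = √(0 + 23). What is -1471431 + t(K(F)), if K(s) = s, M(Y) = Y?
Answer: -1471485 - 18*√23 ≈ -1.4716e+6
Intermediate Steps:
F = √23 ≈ 4.7958
t(Z) = -54 - 18*Z (t(Z) = -18*(3 + Z) = -6*(9 + 3*Z) = -54 - 18*Z)
-1471431 + t(K(F)) = -1471431 + (-54 - 18*√23) = -1471485 - 18*√23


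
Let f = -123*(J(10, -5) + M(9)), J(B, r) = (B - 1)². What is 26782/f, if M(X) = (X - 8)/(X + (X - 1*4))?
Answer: -374948/139605 ≈ -2.6858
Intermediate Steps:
J(B, r) = (-1 + B)²
M(X) = (-8 + X)/(-4 + 2*X) (M(X) = (-8 + X)/(X + (X - 4)) = (-8 + X)/(X + (-4 + X)) = (-8 + X)/(-4 + 2*X))
f = -139605/14 (f = -123*((-1 + 10)² + (-8 + 9)/(2*(-2 + 9))) = -123*(9² + (½)*1/7) = -123*(81 + (½)*(⅐)*1) = -123*(81 + 1/14) = -123*1135/14 = -139605/14 ≈ -9971.8)
26782/f = 26782/(-139605/14) = 26782*(-14/139605) = -374948/139605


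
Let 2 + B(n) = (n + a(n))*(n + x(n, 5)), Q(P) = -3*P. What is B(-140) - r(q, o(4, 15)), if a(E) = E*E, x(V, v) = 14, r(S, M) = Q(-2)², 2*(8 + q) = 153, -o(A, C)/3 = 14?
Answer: -2451998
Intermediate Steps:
o(A, C) = -42 (o(A, C) = -3*14 = -42)
q = 137/2 (q = -8 + (½)*153 = -8 + 153/2 = 137/2 ≈ 68.500)
r(S, M) = 36 (r(S, M) = (-3*(-2))² = 6² = 36)
a(E) = E²
B(n) = -2 + (14 + n)*(n + n²) (B(n) = -2 + (n + n²)*(n + 14) = -2 + (n + n²)*(14 + n) = -2 + (14 + n)*(n + n²))
B(-140) - r(q, o(4, 15)) = (-2 + (-140)³ + 14*(-140) + 15*(-140)²) - 1*36 = (-2 - 2744000 - 1960 + 15*19600) - 36 = (-2 - 2744000 - 1960 + 294000) - 36 = -2451962 - 36 = -2451998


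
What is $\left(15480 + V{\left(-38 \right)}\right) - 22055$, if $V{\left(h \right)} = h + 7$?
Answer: $-6606$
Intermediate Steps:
$V{\left(h \right)} = 7 + h$
$\left(15480 + V{\left(-38 \right)}\right) - 22055 = \left(15480 + \left(7 - 38\right)\right) - 22055 = \left(15480 - 31\right) - 22055 = 15449 - 22055 = -6606$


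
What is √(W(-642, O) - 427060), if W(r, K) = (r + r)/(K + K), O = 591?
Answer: I*√16573813698/197 ≈ 653.5*I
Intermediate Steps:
W(r, K) = r/K (W(r, K) = (2*r)/((2*K)) = (2*r)*(1/(2*K)) = r/K)
√(W(-642, O) - 427060) = √(-642/591 - 427060) = √(-642*1/591 - 427060) = √(-214/197 - 427060) = √(-84131034/197) = I*√16573813698/197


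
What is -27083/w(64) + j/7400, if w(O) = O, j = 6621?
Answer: -24998807/59200 ≈ -422.28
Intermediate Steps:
-27083/w(64) + j/7400 = -27083/64 + 6621/7400 = -24998807/59200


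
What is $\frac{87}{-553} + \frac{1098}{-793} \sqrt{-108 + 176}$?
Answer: $- \frac{87}{553} - \frac{36 \sqrt{17}}{13} \approx -11.575$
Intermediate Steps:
$\frac{87}{-553} + \frac{1098}{-793} \sqrt{-108 + 176} = 87 \left(- \frac{1}{553}\right) + 1098 \left(- \frac{1}{793}\right) \sqrt{68} = - \frac{87}{553} - \frac{18 \cdot 2 \sqrt{17}}{13} = - \frac{87}{553} - \frac{36 \sqrt{17}}{13}$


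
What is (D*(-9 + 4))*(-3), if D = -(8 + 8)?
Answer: -240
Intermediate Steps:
D = -16 (D = -1*16 = -16)
(D*(-9 + 4))*(-3) = -16*(-9 + 4)*(-3) = -16*(-5)*(-3) = 80*(-3) = -240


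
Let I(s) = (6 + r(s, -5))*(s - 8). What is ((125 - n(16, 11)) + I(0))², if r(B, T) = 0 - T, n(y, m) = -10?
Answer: 2209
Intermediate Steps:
r(B, T) = -T
I(s) = -88 + 11*s (I(s) = (6 - 1*(-5))*(s - 8) = (6 + 5)*(-8 + s) = 11*(-8 + s) = -88 + 11*s)
((125 - n(16, 11)) + I(0))² = ((125 - 1*(-10)) + (-88 + 11*0))² = ((125 + 10) + (-88 + 0))² = (135 - 88)² = 47² = 2209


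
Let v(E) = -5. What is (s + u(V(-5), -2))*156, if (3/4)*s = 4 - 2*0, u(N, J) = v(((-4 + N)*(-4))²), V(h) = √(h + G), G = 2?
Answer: 52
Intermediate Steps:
V(h) = √(2 + h) (V(h) = √(h + 2) = √(2 + h))
u(N, J) = -5
s = 16/3 (s = 4*(4 - 2*0)/3 = 4*(4 + 0)/3 = (4/3)*4 = 16/3 ≈ 5.3333)
(s + u(V(-5), -2))*156 = (16/3 - 5)*156 = (⅓)*156 = 52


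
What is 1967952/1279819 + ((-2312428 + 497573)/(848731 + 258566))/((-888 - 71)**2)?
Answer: 286297328593610917/186188070360963069 ≈ 1.5377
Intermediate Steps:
1967952/1279819 + ((-2312428 + 497573)/(848731 + 258566))/((-888 - 71)**2) = 1967952*(1/1279819) + (-1814855/1107297)/((-959)**2) = 1967952/1279819 - 1814855*1/1107297/919681 = 1967952/1279819 - 1814855/1107297*1/919681 = 1967952/1279819 - 259265/145480001751 = 286297328593610917/186188070360963069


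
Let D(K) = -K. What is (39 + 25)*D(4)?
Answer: -256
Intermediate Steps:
(39 + 25)*D(4) = (39 + 25)*(-1*4) = 64*(-4) = -256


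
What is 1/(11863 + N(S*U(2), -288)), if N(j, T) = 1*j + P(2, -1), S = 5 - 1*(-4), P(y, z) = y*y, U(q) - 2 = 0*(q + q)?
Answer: 1/11885 ≈ 8.4140e-5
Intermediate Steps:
U(q) = 2 (U(q) = 2 + 0*(q + q) = 2 + 0*(2*q) = 2 + 0 = 2)
P(y, z) = y**2
S = 9 (S = 5 + 4 = 9)
N(j, T) = 4 + j (N(j, T) = 1*j + 2**2 = j + 4 = 4 + j)
1/(11863 + N(S*U(2), -288)) = 1/(11863 + (4 + 9*2)) = 1/(11863 + (4 + 18)) = 1/(11863 + 22) = 1/11885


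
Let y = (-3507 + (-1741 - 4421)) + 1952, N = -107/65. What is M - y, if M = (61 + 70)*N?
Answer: 487588/65 ≈ 7501.4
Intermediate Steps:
N = -107/65 (N = -107*1/65 = -107/65 ≈ -1.6462)
y = -7717 (y = (-3507 - 6162) + 1952 = -9669 + 1952 = -7717)
M = -14017/65 (M = (61 + 70)*(-107/65) = 131*(-107/65) = -14017/65 ≈ -215.65)
M - y = -14017/65 - 1*(-7717) = -14017/65 + 7717 = 487588/65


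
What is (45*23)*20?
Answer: 20700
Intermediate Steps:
(45*23)*20 = 1035*20 = 20700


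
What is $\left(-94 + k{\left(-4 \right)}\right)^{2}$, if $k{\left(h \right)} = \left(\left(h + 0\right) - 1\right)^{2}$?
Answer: $4761$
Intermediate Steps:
$k{\left(h \right)} = \left(-1 + h\right)^{2}$ ($k{\left(h \right)} = \left(h - 1\right)^{2} = \left(-1 + h\right)^{2}$)
$\left(-94 + k{\left(-4 \right)}\right)^{2} = \left(-94 + \left(-1 - 4\right)^{2}\right)^{2} = \left(-94 + \left(-5\right)^{2}\right)^{2} = \left(-94 + 25\right)^{2} = \left(-69\right)^{2} = 4761$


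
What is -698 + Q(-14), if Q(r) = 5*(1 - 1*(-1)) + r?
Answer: -702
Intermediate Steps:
Q(r) = 10 + r (Q(r) = 5*(1 + 1) + r = 5*2 + r = 10 + r)
-698 + Q(-14) = -698 + (10 - 14) = -698 - 4 = -702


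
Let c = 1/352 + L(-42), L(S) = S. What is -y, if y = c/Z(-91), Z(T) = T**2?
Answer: 14783/2914912 ≈ 0.0050715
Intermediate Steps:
c = -14783/352 (c = 1/352 - 42 = -14783/352 ≈ -41.997)
y = -14783/2914912 (y = -14783/(352*((-91)**2)) = -14783/352/8281 = -14783/352*1/8281 = -14783/2914912 ≈ -0.0050715)
-y = -1*(-14783/2914912) = 14783/2914912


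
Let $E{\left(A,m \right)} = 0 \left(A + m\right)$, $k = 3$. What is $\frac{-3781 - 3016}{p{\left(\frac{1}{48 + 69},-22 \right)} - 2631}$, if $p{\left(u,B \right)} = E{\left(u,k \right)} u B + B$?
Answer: $\frac{971}{379} \approx 2.562$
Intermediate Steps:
$E{\left(A,m \right)} = 0$
$p{\left(u,B \right)} = B$ ($p{\left(u,B \right)} = 0 u B + B = 0 B + B = 0 + B = B$)
$\frac{-3781 - 3016}{p{\left(\frac{1}{48 + 69},-22 \right)} - 2631} = \frac{-3781 - 3016}{-22 - 2631} = - \frac{6797}{-2653} = \left(-6797\right) \left(- \frac{1}{2653}\right) = \frac{971}{379}$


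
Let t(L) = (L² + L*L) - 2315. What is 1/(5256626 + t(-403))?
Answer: 1/5579129 ≈ 1.7924e-7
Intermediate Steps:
t(L) = -2315 + 2*L² (t(L) = (L² + L²) - 2315 = 2*L² - 2315 = -2315 + 2*L²)
1/(5256626 + t(-403)) = 1/(5256626 + (-2315 + 2*(-403)²)) = 1/(5256626 + (-2315 + 2*162409)) = 1/(5256626 + (-2315 + 324818)) = 1/(5256626 + 322503) = 1/5579129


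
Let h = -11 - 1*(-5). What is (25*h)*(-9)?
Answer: 1350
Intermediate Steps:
h = -6 (h = -11 + 5 = -6)
(25*h)*(-9) = (25*(-6))*(-9) = -150*(-9) = 1350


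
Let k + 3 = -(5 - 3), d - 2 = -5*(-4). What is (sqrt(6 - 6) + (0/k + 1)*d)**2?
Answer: 484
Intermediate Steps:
d = 22 (d = 2 - 5*(-4) = 2 + 20 = 22)
k = -5 (k = -3 - (5 - 3) = -3 - 1*2 = -3 - 2 = -5)
(sqrt(6 - 6) + (0/k + 1)*d)**2 = (sqrt(6 - 6) + (0/(-5) + 1)*22)**2 = (sqrt(0) + (0*(-1/5) + 1)*22)**2 = (0 + (0 + 1)*22)**2 = (0 + 1*22)**2 = (0 + 22)**2 = 22**2 = 484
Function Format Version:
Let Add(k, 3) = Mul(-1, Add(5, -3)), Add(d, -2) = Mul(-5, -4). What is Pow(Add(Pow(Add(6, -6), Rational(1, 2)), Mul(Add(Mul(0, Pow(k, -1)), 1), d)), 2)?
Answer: 484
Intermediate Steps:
d = 22 (d = Add(2, Mul(-5, -4)) = Add(2, 20) = 22)
k = -5 (k = Add(-3, Mul(-1, Add(5, -3))) = Add(-3, Mul(-1, 2)) = Add(-3, -2) = -5)
Pow(Add(Pow(Add(6, -6), Rational(1, 2)), Mul(Add(Mul(0, Pow(k, -1)), 1), d)), 2) = Pow(Add(Pow(Add(6, -6), Rational(1, 2)), Mul(Add(Mul(0, Pow(-5, -1)), 1), 22)), 2) = Pow(Add(Pow(0, Rational(1, 2)), Mul(Add(Mul(0, Rational(-1, 5)), 1), 22)), 2) = Pow(Add(0, Mul(Add(0, 1), 22)), 2) = Pow(Add(0, Mul(1, 22)), 2) = Pow(Add(0, 22), 2) = Pow(22, 2) = 484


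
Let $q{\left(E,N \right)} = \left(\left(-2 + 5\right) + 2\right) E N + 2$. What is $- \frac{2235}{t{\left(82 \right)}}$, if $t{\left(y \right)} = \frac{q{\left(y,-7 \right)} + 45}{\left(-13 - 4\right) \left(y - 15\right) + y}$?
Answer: $- \frac{787465}{941} \approx -836.84$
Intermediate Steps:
$q{\left(E,N \right)} = 2 + 5 E N$ ($q{\left(E,N \right)} = \left(3 + 2\right) E N + 2 = 5 E N + 2 = 2 + 5 E N$)
$t{\left(y \right)} = \frac{47 - 35 y}{255 - 16 y}$ ($t{\left(y \right)} = \frac{\left(2 + 5 y \left(-7\right)\right) + 45}{\left(-13 - 4\right) \left(y - 15\right) + y} = \frac{\left(2 - 35 y\right) + 45}{- 17 \left(-15 + y\right) + y} = \frac{47 - 35 y}{\left(255 - 17 y\right) + y} = \frac{47 - 35 y}{255 - 16 y}$)
$- \frac{2235}{t{\left(82 \right)}} = - \frac{2235}{\frac{1}{-255 + 16 \cdot 82} \left(-47 + 35 \cdot 82\right)} = - \frac{2235}{\frac{1}{-255 + 1312} \left(-47 + 2870\right)} = - \frac{2235}{\frac{1}{1057} \cdot 2823} = - \frac{2235}{\frac{2823}{1057}} = \left(-2235\right) \frac{1057}{2823} = - \frac{787465}{941}$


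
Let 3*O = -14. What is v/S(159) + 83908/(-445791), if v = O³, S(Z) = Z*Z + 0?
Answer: -19499253500/101430380439 ≈ -0.19224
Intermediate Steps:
O = -14/3 (O = (⅓)*(-14) = -14/3 ≈ -4.6667)
S(Z) = Z² (S(Z) = Z² + 0 = Z²)
v = -2744/27 (v = (-14/3)³ = -2744/27 ≈ -101.63)
v/S(159) + 83908/(-445791) = -2744/(27*(159²)) + 83908/(-445791) = -2744/27/25281 + 83908*(-1/445791) = -2744/27*1/25281 - 83908/445791 = -2744/682587 - 83908/445791 = -19499253500/101430380439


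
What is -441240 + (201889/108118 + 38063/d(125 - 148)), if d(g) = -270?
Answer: -3221169272951/7297965 ≈ -4.4138e+5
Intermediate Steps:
-441240 + (201889/108118 + 38063/d(125 - 148)) = -441240 + (201889/108118 + 38063/(-270)) = -441240 + (201889*(1/108118) + 38063*(-1/270)) = -441240 + (201889/108118 - 38063/270) = -441240 - 1015196351/7297965 = -3221169272951/7297965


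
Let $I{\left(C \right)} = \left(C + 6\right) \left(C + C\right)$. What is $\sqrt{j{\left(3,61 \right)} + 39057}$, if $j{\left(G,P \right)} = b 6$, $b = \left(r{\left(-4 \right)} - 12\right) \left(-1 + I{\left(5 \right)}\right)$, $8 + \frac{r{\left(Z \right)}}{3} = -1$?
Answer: $\sqrt{13551} \approx 116.41$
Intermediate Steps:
$I{\left(C \right)} = 2 C \left(6 + C\right)$ ($I{\left(C \right)} = \left(6 + C\right) 2 C = 2 C \left(6 + C\right)$)
$r{\left(Z \right)} = -27$ ($r{\left(Z \right)} = -24 + 3 \left(-1\right) = -24 - 3 = -27$)
$b = -4251$ ($b = \left(-27 - 12\right) \left(-1 + 2 \cdot 5 \left(6 + 5\right)\right) = - 39 \left(-1 + 2 \cdot 5 \cdot 11\right) = - 39 \left(-1 + 110\right) = \left(-39\right) 109 = -4251$)
$j{\left(G,P \right)} = -25506$ ($j{\left(G,P \right)} = \left(-4251\right) 6 = -25506$)
$\sqrt{j{\left(3,61 \right)} + 39057} = \sqrt{-25506 + 39057} = \sqrt{13551}$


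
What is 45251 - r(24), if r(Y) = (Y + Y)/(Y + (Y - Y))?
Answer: 45249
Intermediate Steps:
r(Y) = 2 (r(Y) = (2*Y)/(Y + 0) = (2*Y)/Y = 2)
45251 - r(24) = 45251 - 1*2 = 45251 - 2 = 45249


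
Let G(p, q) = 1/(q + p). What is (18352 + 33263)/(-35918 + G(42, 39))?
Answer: -4180815/2909357 ≈ -1.4370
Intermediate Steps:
G(p, q) = 1/(p + q)
(18352 + 33263)/(-35918 + G(42, 39)) = (18352 + 33263)/(-35918 + 1/(42 + 39)) = 51615/(-35918 + 1/81) = 51615/(-2909357/81) = 51615*(-81/2909357) = -4180815/2909357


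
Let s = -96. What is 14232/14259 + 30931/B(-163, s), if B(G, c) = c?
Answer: -146559619/456288 ≈ -321.20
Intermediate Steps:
14232/14259 + 30931/B(-163, s) = 14232/14259 + 30931/(-96) = 14232*(1/14259) + 30931*(-1/96) = 4744/4753 - 30931/96 = -146559619/456288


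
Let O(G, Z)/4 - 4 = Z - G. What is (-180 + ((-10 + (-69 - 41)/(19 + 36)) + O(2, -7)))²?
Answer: 44944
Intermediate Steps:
O(G, Z) = 16 - 4*G + 4*Z (O(G, Z) = 16 + 4*(Z - G) = 16 + (-4*G + 4*Z) = 16 - 4*G + 4*Z)
(-180 + ((-10 + (-69 - 41)/(19 + 36)) + O(2, -7)))² = (-180 + ((-10 + (-69 - 41)/(19 + 36)) + (16 - 4*2 + 4*(-7))))² = (-180 + ((-10 - 110/55) + (16 - 8 - 28)))² = (-180 + ((-10 - 110*1/55) - 20))² = (-180 + ((-10 - 2) - 20))² = (-180 + (-12 - 20))² = (-180 - 32)² = (-212)² = 44944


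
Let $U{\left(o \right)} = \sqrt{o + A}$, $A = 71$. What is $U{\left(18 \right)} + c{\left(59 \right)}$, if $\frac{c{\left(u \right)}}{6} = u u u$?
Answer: $1232274 + \sqrt{89} \approx 1.2323 \cdot 10^{6}$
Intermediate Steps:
$c{\left(u \right)} = 6 u^{3}$ ($c{\left(u \right)} = 6 u u u = 6 u^{2} u = 6 u^{3}$)
$U{\left(o \right)} = \sqrt{71 + o}$ ($U{\left(o \right)} = \sqrt{o + 71} = \sqrt{71 + o}$)
$U{\left(18 \right)} + c{\left(59 \right)} = \sqrt{71 + 18} + 6 \cdot 59^{3} = \sqrt{89} + 6 \cdot 205379 = \sqrt{89} + 1232274 = 1232274 + \sqrt{89}$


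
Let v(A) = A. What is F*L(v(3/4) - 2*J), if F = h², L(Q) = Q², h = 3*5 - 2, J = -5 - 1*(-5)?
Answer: 1521/16 ≈ 95.063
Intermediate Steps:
J = 0 (J = -5 + 5 = 0)
h = 13 (h = 15 - 2 = 13)
F = 169 (F = 13² = 169)
F*L(v(3/4) - 2*J) = 169*(3/4 - 2*0)² = 169*(3*(¼) + 0)² = 169*(¾ + 0)² = 169*(¾)² = 169*(9/16) = 1521/16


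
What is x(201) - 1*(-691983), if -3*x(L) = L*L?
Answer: 678516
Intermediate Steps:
x(L) = -L²/3 (x(L) = -L*L/3 = -L²/3)
x(201) - 1*(-691983) = -⅓*201² - 1*(-691983) = -⅓*40401 + 691983 = -13467 + 691983 = 678516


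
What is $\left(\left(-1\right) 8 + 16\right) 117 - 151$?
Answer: $785$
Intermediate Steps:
$\left(\left(-1\right) 8 + 16\right) 117 - 151 = \left(-8 + 16\right) 117 - 151 = 8 \cdot 117 - 151 = 936 - 151 = 785$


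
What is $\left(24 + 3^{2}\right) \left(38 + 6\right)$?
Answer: $1452$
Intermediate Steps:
$\left(24 + 3^{2}\right) \left(38 + 6\right) = \left(24 + 9\right) 44 = 33 \cdot 44 = 1452$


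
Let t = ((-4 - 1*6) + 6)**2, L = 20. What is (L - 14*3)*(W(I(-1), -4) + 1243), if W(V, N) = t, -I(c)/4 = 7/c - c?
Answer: -27698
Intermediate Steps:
I(c) = -28/c + 4*c (I(c) = -4*(7/c - c) = -4*(-c + 7/c) = -28/c + 4*c)
t = 16 (t = ((-4 - 6) + 6)**2 = (-10 + 6)**2 = (-4)**2 = 16)
W(V, N) = 16
(L - 14*3)*(W(I(-1), -4) + 1243) = (20 - 14*3)*(16 + 1243) = (20 - 42)*1259 = -22*1259 = -27698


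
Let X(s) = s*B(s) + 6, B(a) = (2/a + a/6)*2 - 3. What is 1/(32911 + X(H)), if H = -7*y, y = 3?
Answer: 1/33131 ≈ 3.0183e-5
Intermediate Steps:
B(a) = -3 + 4/a + a/3 (B(a) = (2/a + a*(⅙))*2 - 3 = (2/a + a/6)*2 - 3 = (4/a + a/3) - 3 = -3 + 4/a + a/3)
H = -21 (H = -7*3 = -21)
X(s) = 6 + s*(-3 + 4/s + s/3) (X(s) = s*(-3 + 4/s + s/3) + 6 = 6 + s*(-3 + 4/s + s/3))
1/(32911 + X(H)) = 1/(32911 + (10 + (⅓)*(-21)*(-9 - 21))) = 1/(32911 + (10 + (⅓)*(-21)*(-30))) = 1/(32911 + (10 + 210)) = 1/(32911 + 220) = 1/33131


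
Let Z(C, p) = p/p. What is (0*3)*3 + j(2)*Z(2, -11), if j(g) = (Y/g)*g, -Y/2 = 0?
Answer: 0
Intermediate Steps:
Y = 0 (Y = -2*0 = 0)
Z(C, p) = 1
j(g) = 0 (j(g) = (0/g)*g = 0*g = 0)
(0*3)*3 + j(2)*Z(2, -11) = (0*3)*3 + 0*1 = 0*3 + 0 = 0 + 0 = 0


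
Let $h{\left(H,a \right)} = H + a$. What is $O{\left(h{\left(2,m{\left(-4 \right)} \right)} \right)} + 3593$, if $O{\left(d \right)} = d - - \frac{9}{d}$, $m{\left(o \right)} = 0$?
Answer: $\frac{7199}{2} \approx 3599.5$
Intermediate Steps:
$O{\left(d \right)} = d + \frac{9}{d}$
$O{\left(h{\left(2,m{\left(-4 \right)} \right)} \right)} + 3593 = \left(\left(2 + 0\right) + \frac{9}{2 + 0}\right) + 3593 = \left(2 + \frac{9}{2}\right) + 3593 = \frac{13}{2} + 3593 = \frac{7199}{2}$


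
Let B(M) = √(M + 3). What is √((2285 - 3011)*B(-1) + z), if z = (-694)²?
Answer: √(481636 - 726*√2) ≈ 693.26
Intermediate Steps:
z = 481636
B(M) = √(3 + M)
√((2285 - 3011)*B(-1) + z) = √((2285 - 3011)*√(3 - 1) + 481636) = √(-726*√2 + 481636) = √(481636 - 726*√2)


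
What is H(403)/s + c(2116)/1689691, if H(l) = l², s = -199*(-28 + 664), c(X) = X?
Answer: -274153216195/213854051724 ≈ -1.2820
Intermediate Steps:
s = -126564 (s = -199*636 = -126564)
H(403)/s + c(2116)/1689691 = 403²/(-126564) + 2116/1689691 = 162409*(-1/126564) + 2116*(1/1689691) = -162409/126564 + 2116/1689691 = -274153216195/213854051724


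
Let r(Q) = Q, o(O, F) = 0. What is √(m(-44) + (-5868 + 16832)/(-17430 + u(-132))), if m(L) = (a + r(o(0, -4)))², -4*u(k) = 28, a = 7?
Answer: √14707220213/17437 ≈ 6.9549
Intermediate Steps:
u(k) = -7 (u(k) = -¼*28 = -7)
m(L) = 49 (m(L) = (7 + 0)² = 7² = 49)
√(m(-44) + (-5868 + 16832)/(-17430 + u(-132))) = √(49 + (-5868 + 16832)/(-17430 - 7)) = √(49 + 10964/(-17437)) = √(49 + 10964*(-1/17437)) = √(49 - 10964/17437) = √(843449/17437) = √14707220213/17437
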